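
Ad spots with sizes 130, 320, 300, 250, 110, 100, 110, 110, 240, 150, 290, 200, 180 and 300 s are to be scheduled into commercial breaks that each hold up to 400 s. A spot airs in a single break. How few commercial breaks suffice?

8

Total = 320 + 300 + 300 + 290 + 250 + 240 + 200 + 180 + 150 + 130 + 110 + 110 + 110 + 100 = 2790 s.
Lower bound: ⌈2790/400⌉ = 7 commercial breaks.
A packing using 8 commercial breaks:
  break 1: 320 = 320
  break 2: 300 + 100 = 400
  break 3: 300 = 300
  break 4: 290 + 110 = 400
  break 5: 250 + 150 = 400
  break 6: 240 + 130 = 370
  break 7: 200 + 180 = 380
  break 8: 110 + 110 = 220
No arrangement into 7 commercial breaks stays within capacity, so 8 is optimal.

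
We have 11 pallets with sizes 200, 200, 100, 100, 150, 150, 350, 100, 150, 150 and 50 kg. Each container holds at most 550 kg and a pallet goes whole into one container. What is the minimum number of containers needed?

4

Total = 350 + 200 + 200 + 150 + 150 + 150 + 150 + 100 + 100 + 100 + 50 = 1700 kg.
Lower bound: ⌈1700/550⌉ = 4 containers.
A packing using 4 containers:
  container 1: 350 + 200 = 550
  container 2: 200 + 150 + 150 + 50 = 550
  container 3: 150 + 150 + 100 + 100 = 500
  container 4: 100 = 100
This matches the lower bound, so 4 is optimal.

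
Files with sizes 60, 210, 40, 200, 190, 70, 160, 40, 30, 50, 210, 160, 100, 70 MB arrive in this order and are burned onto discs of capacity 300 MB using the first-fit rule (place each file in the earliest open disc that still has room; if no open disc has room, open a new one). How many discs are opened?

6

  60 → disc 1 (new)  [load 60/300]
  210 → disc 1  [load 270/300]
  40 → disc 2 (new)  [load 40/300]
  200 → disc 2  [load 240/300]
  190 → disc 3 (new)  [load 190/300]
  70 → disc 3  [load 260/300]
  160 → disc 4 (new)  [load 160/300]
  40 → disc 2  [load 280/300]
  30 → disc 1  [load 300/300]
  50 → disc 4  [load 210/300]
  210 → disc 5 (new)  [load 210/300]
  160 → disc 6 (new)  [load 160/300]
  100 → disc 6  [load 260/300]
  70 → disc 4  [load 280/300]
6 discs opened.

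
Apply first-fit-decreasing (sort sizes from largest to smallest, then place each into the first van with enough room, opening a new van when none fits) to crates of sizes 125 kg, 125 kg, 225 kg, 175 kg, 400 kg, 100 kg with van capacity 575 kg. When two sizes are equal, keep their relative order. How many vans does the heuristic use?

Sorted descending: 400, 225, 175, 125, 125, 100.
  400 → van 1 (new)  [load 400/575]
  225 → van 2 (new)  [load 225/575]
  175 → van 1  [load 575/575]
  125 → van 2  [load 350/575]
  125 → van 2  [load 475/575]
  100 → van 2  [load 575/575]
2 vans opened.

2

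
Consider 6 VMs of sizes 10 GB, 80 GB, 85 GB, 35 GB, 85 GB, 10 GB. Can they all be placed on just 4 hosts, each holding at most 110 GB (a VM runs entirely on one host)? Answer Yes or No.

A valid assignment using 4 hosts:
  host 1: 85 + 10 + 10 = 105
  host 2: 85 = 85
  host 3: 80 = 80
  host 4: 35 = 35
Every load is within 110 GB, so 4 hosts suffice.

Yes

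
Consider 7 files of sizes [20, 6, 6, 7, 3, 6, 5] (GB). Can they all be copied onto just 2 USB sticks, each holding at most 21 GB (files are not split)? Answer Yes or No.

No

Total = 53 GB; ⌈53/21⌉ = 3.
At least 3 USB sticks are required, but only 2 are allowed.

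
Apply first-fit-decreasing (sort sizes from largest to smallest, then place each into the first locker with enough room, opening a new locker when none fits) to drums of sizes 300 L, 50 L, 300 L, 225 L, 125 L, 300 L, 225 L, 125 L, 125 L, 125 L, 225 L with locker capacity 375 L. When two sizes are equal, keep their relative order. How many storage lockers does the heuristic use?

Sorted descending: 300, 300, 300, 225, 225, 225, 125, 125, 125, 125, 50.
  300 → locker 1 (new)  [load 300/375]
  300 → locker 2 (new)  [load 300/375]
  300 → locker 3 (new)  [load 300/375]
  225 → locker 4 (new)  [load 225/375]
  225 → locker 5 (new)  [load 225/375]
  225 → locker 6 (new)  [load 225/375]
  125 → locker 4  [load 350/375]
  125 → locker 5  [load 350/375]
  125 → locker 6  [load 350/375]
  125 → locker 7 (new)  [load 125/375]
  50 → locker 1  [load 350/375]
7 storage lockers opened.

7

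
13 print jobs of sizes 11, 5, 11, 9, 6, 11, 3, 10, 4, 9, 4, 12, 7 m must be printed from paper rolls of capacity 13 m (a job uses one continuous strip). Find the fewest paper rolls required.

9

Total = 12 + 11 + 11 + 11 + 10 + 9 + 9 + 7 + 6 + 5 + 4 + 4 + 3 = 102 m.
Lower bound: ⌈102/13⌉ = 8 paper rolls.
A packing using 9 paper rolls:
  roll 1: 12 = 12
  roll 2: 11 = 11
  roll 3: 11 = 11
  roll 4: 11 = 11
  roll 5: 10 + 3 = 13
  roll 6: 9 + 4 = 13
  roll 7: 9 + 4 = 13
  roll 8: 7 + 6 = 13
  roll 9: 5 = 5
No arrangement into 8 paper rolls stays within capacity, so 9 is optimal.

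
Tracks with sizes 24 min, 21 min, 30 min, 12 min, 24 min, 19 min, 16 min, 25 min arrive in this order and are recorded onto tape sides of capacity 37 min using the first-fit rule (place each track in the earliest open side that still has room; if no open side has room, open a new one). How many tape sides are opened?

  24 → side 1 (new)  [load 24/37]
  21 → side 2 (new)  [load 21/37]
  30 → side 3 (new)  [load 30/37]
  12 → side 1  [load 36/37]
  24 → side 4 (new)  [load 24/37]
  19 → side 5 (new)  [load 19/37]
  16 → side 2  [load 37/37]
  25 → side 6 (new)  [load 25/37]
6 tape sides opened.

6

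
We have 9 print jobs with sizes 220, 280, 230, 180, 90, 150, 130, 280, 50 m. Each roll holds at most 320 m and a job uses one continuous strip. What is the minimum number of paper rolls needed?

6

Total = 280 + 280 + 230 + 220 + 180 + 150 + 130 + 90 + 50 = 1610 m.
Lower bound: ⌈1610/320⌉ = 6 paper rolls.
A packing using 6 paper rolls:
  roll 1: 280 = 280
  roll 2: 280 = 280
  roll 3: 230 + 90 = 320
  roll 4: 220 + 50 = 270
  roll 5: 180 + 130 = 310
  roll 6: 150 = 150
This matches the lower bound, so 6 is optimal.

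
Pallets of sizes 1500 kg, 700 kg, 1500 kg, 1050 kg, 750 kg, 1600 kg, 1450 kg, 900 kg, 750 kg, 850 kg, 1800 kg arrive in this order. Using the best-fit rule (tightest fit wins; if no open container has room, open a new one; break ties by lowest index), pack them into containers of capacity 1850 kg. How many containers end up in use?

8

  1500 → container 1 (new)  [load 1500/1850]
  700 → container 2 (new)  [load 700/1850]
  1500 → container 3 (new)  [load 1500/1850]
  1050 → container 2  [load 1750/1850]
  750 → container 4 (new)  [load 750/1850]
  1600 → container 5 (new)  [load 1600/1850]
  1450 → container 6 (new)  [load 1450/1850]
  900 → container 4  [load 1650/1850]
  750 → container 7 (new)  [load 750/1850]
  850 → container 7  [load 1600/1850]
  1800 → container 8 (new)  [load 1800/1850]
8 containers opened.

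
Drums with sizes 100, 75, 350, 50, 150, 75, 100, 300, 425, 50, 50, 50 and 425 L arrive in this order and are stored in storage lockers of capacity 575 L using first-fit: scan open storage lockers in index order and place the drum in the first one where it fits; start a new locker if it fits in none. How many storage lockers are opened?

5

  100 → locker 1 (new)  [load 100/575]
  75 → locker 1  [load 175/575]
  350 → locker 1  [load 525/575]
  50 → locker 1  [load 575/575]
  150 → locker 2 (new)  [load 150/575]
  75 → locker 2  [load 225/575]
  100 → locker 2  [load 325/575]
  300 → locker 3 (new)  [load 300/575]
  425 → locker 4 (new)  [load 425/575]
  50 → locker 2  [load 375/575]
  50 → locker 2  [load 425/575]
  50 → locker 2  [load 475/575]
  425 → locker 5 (new)  [load 425/575]
5 storage lockers opened.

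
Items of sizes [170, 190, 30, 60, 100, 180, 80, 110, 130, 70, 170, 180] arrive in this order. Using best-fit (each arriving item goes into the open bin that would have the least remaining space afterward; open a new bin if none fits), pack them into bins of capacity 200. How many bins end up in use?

  170 → bin 1 (new)  [load 170/200]
  190 → bin 2 (new)  [load 190/200]
  30 → bin 1  [load 200/200]
  60 → bin 3 (new)  [load 60/200]
  100 → bin 3  [load 160/200]
  180 → bin 4 (new)  [load 180/200]
  80 → bin 5 (new)  [load 80/200]
  110 → bin 5  [load 190/200]
  130 → bin 6 (new)  [load 130/200]
  70 → bin 6  [load 200/200]
  170 → bin 7 (new)  [load 170/200]
  180 → bin 8 (new)  [load 180/200]
8 bins opened.

8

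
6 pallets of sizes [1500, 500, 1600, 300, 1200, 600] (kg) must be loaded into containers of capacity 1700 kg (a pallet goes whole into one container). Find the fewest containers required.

Total = 1600 + 1500 + 1200 + 600 + 500 + 300 = 5700 kg.
Lower bound: ⌈5700/1700⌉ = 4 containers.
A packing using 4 containers:
  container 1: 1600 = 1600
  container 2: 1500 = 1500
  container 3: 1200 + 500 = 1700
  container 4: 600 + 300 = 900
This matches the lower bound, so 4 is optimal.

4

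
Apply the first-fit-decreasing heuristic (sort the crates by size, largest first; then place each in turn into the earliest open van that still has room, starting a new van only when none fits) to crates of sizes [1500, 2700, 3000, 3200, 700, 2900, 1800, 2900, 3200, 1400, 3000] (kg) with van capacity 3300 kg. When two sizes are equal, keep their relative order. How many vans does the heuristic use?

Sorted descending: 3200, 3200, 3000, 3000, 2900, 2900, 2700, 1800, 1500, 1400, 700.
  3200 → van 1 (new)  [load 3200/3300]
  3200 → van 2 (new)  [load 3200/3300]
  3000 → van 3 (new)  [load 3000/3300]
  3000 → van 4 (new)  [load 3000/3300]
  2900 → van 5 (new)  [load 2900/3300]
  2900 → van 6 (new)  [load 2900/3300]
  2700 → van 7 (new)  [load 2700/3300]
  1800 → van 8 (new)  [load 1800/3300]
  1500 → van 8  [load 3300/3300]
  1400 → van 9 (new)  [load 1400/3300]
  700 → van 9  [load 2100/3300]
9 vans opened.

9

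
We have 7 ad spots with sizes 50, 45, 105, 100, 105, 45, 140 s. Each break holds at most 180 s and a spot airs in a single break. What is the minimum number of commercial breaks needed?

4

Total = 140 + 105 + 105 + 100 + 50 + 45 + 45 = 590 s.
Lower bound: ⌈590/180⌉ = 4 commercial breaks.
A packing using 4 commercial breaks:
  break 1: 140 = 140
  break 2: 105 + 50 = 155
  break 3: 105 + 45 = 150
  break 4: 100 + 45 = 145
This matches the lower bound, so 4 is optimal.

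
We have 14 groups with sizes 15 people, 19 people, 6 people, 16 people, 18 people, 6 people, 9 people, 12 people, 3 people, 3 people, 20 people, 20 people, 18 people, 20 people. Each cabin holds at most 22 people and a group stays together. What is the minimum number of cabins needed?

Total = 20 + 20 + 20 + 19 + 18 + 18 + 16 + 15 + 12 + 9 + 6 + 6 + 3 + 3 = 185 people.
Lower bound: ⌈185/22⌉ = 9 cabins.
A packing using 9 cabins:
  cabin 1: 20 = 20
  cabin 2: 20 = 20
  cabin 3: 20 = 20
  cabin 4: 19 + 3 = 22
  cabin 5: 18 + 3 = 21
  cabin 6: 18 = 18
  cabin 7: 16 + 6 = 22
  cabin 8: 15 + 6 = 21
  cabin 9: 12 + 9 = 21
This matches the lower bound, so 9 is optimal.

9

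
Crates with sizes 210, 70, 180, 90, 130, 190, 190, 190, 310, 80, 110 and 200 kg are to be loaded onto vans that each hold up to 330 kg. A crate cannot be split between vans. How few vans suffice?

7

Total = 310 + 210 + 200 + 190 + 190 + 190 + 180 + 130 + 110 + 90 + 80 + 70 = 1950 kg.
Lower bound: ⌈1950/330⌉ = 6 vans.
Also, 7 crates each exceed 165 kg, and no two of those can share a van, so at least 7 vans are needed.
A packing using 7 vans:
  van 1: 310 = 310
  van 2: 210 + 110 = 320
  van 3: 200 + 130 = 330
  van 4: 190 + 90 = 280
  van 5: 190 + 80 = 270
  van 6: 190 + 70 = 260
  van 7: 180 = 180
This matches the lower bound, so 7 is optimal.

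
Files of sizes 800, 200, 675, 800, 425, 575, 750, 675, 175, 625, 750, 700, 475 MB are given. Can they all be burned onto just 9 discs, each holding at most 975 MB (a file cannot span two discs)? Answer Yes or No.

Total = 7625 MB; ⌈7625/975⌉ = 8.
9 files each exceed half the capacity and cannot share a disc, forcing at least 9 discs.
The bound of 9 does not rule out 9, but exhaustive search shows no assignment into 9 discs of capacity 975 MB exists — the minimum is 10.

No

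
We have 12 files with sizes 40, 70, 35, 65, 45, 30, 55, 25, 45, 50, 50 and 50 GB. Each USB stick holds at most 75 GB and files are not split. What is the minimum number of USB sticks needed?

Total = 70 + 65 + 55 + 50 + 50 + 50 + 45 + 45 + 40 + 35 + 30 + 25 = 560 GB.
Lower bound: ⌈560/75⌉ = 8 USB sticks.
Also, 9 files each exceed 75/2 GB, and no two of those can share a USB stick, so at least 9 USB sticks are needed.
A packing using 9 USB sticks:
  USB stick 1: 70 = 70
  USB stick 2: 65 = 65
  USB stick 3: 55 = 55
  USB stick 4: 50 + 25 = 75
  USB stick 5: 50 = 50
  USB stick 6: 50 = 50
  USB stick 7: 45 + 30 = 75
  USB stick 8: 45 = 45
  USB stick 9: 40 + 35 = 75
This matches the lower bound, so 9 is optimal.

9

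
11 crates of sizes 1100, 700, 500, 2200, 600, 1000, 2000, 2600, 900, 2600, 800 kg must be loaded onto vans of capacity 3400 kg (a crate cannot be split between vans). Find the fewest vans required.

Total = 2600 + 2600 + 2200 + 2000 + 1100 + 1000 + 900 + 800 + 700 + 600 + 500 = 15000 kg.
Lower bound: ⌈15000/3400⌉ = 5 vans.
A packing using 5 vans:
  van 1: 2600 + 800 = 3400
  van 2: 2600 + 700 = 3300
  van 3: 2200 + 1100 = 3300
  van 4: 2000 + 1000 = 3000
  van 5: 900 + 600 + 500 = 2000
This matches the lower bound, so 5 is optimal.

5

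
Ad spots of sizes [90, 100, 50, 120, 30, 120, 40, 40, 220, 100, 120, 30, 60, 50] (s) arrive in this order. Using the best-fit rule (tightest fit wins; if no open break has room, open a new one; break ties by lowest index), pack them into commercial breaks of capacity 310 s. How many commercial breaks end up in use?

  90 → break 1 (new)  [load 90/310]
  100 → break 1  [load 190/310]
  50 → break 1  [load 240/310]
  120 → break 2 (new)  [load 120/310]
  30 → break 1  [load 270/310]
  120 → break 2  [load 240/310]
  40 → break 1  [load 310/310]
  40 → break 2  [load 280/310]
  220 → break 3 (new)  [load 220/310]
  100 → break 4 (new)  [load 100/310]
  120 → break 4  [load 220/310]
  30 → break 2  [load 310/310]
  60 → break 3  [load 280/310]
  50 → break 4  [load 270/310]
4 commercial breaks opened.

4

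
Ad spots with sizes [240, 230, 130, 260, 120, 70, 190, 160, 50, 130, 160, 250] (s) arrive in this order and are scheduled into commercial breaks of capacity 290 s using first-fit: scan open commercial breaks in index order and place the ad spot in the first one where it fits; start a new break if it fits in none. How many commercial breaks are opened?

8

  240 → break 1 (new)  [load 240/290]
  230 → break 2 (new)  [load 230/290]
  130 → break 3 (new)  [load 130/290]
  260 → break 4 (new)  [load 260/290]
  120 → break 3  [load 250/290]
  70 → break 5 (new)  [load 70/290]
  190 → break 5  [load 260/290]
  160 → break 6 (new)  [load 160/290]
  50 → break 1  [load 290/290]
  130 → break 6  [load 290/290]
  160 → break 7 (new)  [load 160/290]
  250 → break 8 (new)  [load 250/290]
8 commercial breaks opened.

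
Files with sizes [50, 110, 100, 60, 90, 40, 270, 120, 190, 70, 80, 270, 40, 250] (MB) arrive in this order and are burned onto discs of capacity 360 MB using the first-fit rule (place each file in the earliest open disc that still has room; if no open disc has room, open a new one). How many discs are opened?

6

  50 → disc 1 (new)  [load 50/360]
  110 → disc 1  [load 160/360]
  100 → disc 1  [load 260/360]
  60 → disc 1  [load 320/360]
  90 → disc 2 (new)  [load 90/360]
  40 → disc 1  [load 360/360]
  270 → disc 2  [load 360/360]
  120 → disc 3 (new)  [load 120/360]
  190 → disc 3  [load 310/360]
  70 → disc 4 (new)  [load 70/360]
  80 → disc 4  [load 150/360]
  270 → disc 5 (new)  [load 270/360]
  40 → disc 3  [load 350/360]
  250 → disc 6 (new)  [load 250/360]
6 discs opened.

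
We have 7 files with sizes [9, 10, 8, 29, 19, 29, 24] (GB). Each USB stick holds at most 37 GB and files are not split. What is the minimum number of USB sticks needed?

4

Total = 29 + 29 + 24 + 19 + 10 + 9 + 8 = 128 GB.
Lower bound: ⌈128/37⌉ = 4 USB sticks.
A packing using 4 USB sticks:
  USB stick 1: 29 + 8 = 37
  USB stick 2: 29 = 29
  USB stick 3: 24 + 10 = 34
  USB stick 4: 19 + 9 = 28
This matches the lower bound, so 4 is optimal.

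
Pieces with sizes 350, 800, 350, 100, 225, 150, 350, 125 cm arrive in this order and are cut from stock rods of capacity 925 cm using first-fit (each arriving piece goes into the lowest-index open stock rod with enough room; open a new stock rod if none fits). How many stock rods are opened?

  350 → stock rod 1 (new)  [load 350/925]
  800 → stock rod 2 (new)  [load 800/925]
  350 → stock rod 1  [load 700/925]
  100 → stock rod 1  [load 800/925]
  225 → stock rod 3 (new)  [load 225/925]
  150 → stock rod 3  [load 375/925]
  350 → stock rod 3  [load 725/925]
  125 → stock rod 1  [load 925/925]
3 stock rods opened.

3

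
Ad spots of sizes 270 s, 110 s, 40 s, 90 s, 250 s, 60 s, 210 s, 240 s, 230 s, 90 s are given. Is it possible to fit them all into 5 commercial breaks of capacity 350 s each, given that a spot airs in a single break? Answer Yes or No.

A valid assignment using 5 commercial breaks:
  break 1: 270 + 60 = 330
  break 2: 250 + 90 = 340
  break 3: 240 + 110 = 350
  break 4: 230 + 90 = 320
  break 5: 210 + 40 = 250
Every load is within 350 s, so 5 commercial breaks suffice.

Yes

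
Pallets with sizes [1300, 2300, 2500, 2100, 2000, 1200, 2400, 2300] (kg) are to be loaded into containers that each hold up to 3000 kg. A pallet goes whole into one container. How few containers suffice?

7

Total = 2500 + 2400 + 2300 + 2300 + 2100 + 2000 + 1300 + 1200 = 16100 kg.
Lower bound: ⌈16100/3000⌉ = 6 containers.
A packing using 7 containers:
  container 1: 2500 = 2500
  container 2: 2400 = 2400
  container 3: 2300 = 2300
  container 4: 2300 = 2300
  container 5: 2100 = 2100
  container 6: 2000 = 2000
  container 7: 1300 + 1200 = 2500
No arrangement into 6 containers stays within capacity, so 7 is optimal.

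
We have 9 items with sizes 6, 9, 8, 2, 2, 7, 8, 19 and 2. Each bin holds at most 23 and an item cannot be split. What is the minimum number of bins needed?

Total = 19 + 9 + 8 + 8 + 7 + 6 + 2 + 2 + 2 = 63.
Lower bound: ⌈63/23⌉ = 3 bins.
A packing using 3 bins:
  bin 1: 19 + 2 + 2 = 23
  bin 2: 9 + 8 + 6 = 23
  bin 3: 8 + 7 + 2 = 17
This matches the lower bound, so 3 is optimal.

3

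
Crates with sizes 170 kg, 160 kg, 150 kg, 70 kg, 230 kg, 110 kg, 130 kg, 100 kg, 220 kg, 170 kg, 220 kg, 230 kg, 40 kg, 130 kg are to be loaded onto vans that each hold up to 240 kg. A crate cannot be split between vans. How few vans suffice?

Total = 230 + 230 + 220 + 220 + 170 + 170 + 160 + 150 + 130 + 130 + 110 + 100 + 70 + 40 = 2130 kg.
Lower bound: ⌈2130/240⌉ = 9 vans.
Also, 10 crates each exceed 120 kg, and no two of those can share a van, so at least 10 vans are needed.
A packing using 10 vans:
  van 1: 230 = 230
  van 2: 230 = 230
  van 3: 220 = 220
  van 4: 220 = 220
  van 5: 170 + 70 = 240
  van 6: 170 + 40 = 210
  van 7: 160 = 160
  van 8: 150 = 150
  van 9: 130 + 110 = 240
  van 10: 130 + 100 = 230
This matches the lower bound, so 10 is optimal.

10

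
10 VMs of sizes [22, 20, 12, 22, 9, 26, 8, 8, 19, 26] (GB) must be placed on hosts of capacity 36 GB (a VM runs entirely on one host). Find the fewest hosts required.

Total = 26 + 26 + 22 + 22 + 20 + 19 + 12 + 9 + 8 + 8 = 172 GB.
Lower bound: ⌈172/36⌉ = 5 hosts.
Also, 6 VMs each exceed 18 GB, and no two of those can share a host, so at least 6 hosts are needed.
A packing using 6 hosts:
  host 1: 26 + 9 = 35
  host 2: 26 + 8 = 34
  host 3: 22 + 12 = 34
  host 4: 22 + 8 = 30
  host 5: 20 = 20
  host 6: 19 = 19
This matches the lower bound, so 6 is optimal.

6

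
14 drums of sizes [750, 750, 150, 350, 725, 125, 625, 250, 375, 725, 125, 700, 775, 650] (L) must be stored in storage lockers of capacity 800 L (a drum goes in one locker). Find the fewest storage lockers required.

Total = 775 + 750 + 750 + 725 + 725 + 700 + 650 + 625 + 375 + 350 + 250 + 150 + 125 + 125 = 7075 L.
Lower bound: ⌈7075/800⌉ = 9 storage lockers.
A packing using 10 storage lockers:
  locker 1: 775 = 775
  locker 2: 750 = 750
  locker 3: 750 = 750
  locker 4: 725 = 725
  locker 5: 725 = 725
  locker 6: 700 = 700
  locker 7: 650 + 150 = 800
  locker 8: 625 + 125 = 750
  locker 9: 375 + 350 = 725
  locker 10: 250 + 125 = 375
No arrangement into 9 storage lockers stays within capacity, so 10 is optimal.

10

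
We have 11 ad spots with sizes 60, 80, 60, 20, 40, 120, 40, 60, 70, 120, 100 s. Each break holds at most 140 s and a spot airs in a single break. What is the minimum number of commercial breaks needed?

6

Total = 120 + 120 + 100 + 80 + 70 + 60 + 60 + 60 + 40 + 40 + 20 = 770 s.
Lower bound: ⌈770/140⌉ = 6 commercial breaks.
A packing using 6 commercial breaks:
  break 1: 120 + 20 = 140
  break 2: 120 = 120
  break 3: 100 + 40 = 140
  break 4: 80 + 60 = 140
  break 5: 70 + 60 = 130
  break 6: 60 + 40 = 100
This matches the lower bound, so 6 is optimal.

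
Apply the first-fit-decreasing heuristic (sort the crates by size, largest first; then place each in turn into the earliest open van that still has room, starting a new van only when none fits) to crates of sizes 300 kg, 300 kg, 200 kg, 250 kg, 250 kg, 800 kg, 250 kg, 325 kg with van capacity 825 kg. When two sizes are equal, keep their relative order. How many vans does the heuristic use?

4

Sorted descending: 800, 325, 300, 300, 250, 250, 250, 200.
  800 → van 1 (new)  [load 800/825]
  325 → van 2 (new)  [load 325/825]
  300 → van 2  [load 625/825]
  300 → van 3 (new)  [load 300/825]
  250 → van 3  [load 550/825]
  250 → van 3  [load 800/825]
  250 → van 4 (new)  [load 250/825]
  200 → van 2  [load 825/825]
4 vans opened.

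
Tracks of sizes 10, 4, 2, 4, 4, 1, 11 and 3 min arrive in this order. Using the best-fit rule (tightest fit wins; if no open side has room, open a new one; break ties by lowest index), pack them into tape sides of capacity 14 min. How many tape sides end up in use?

  10 → side 1 (new)  [load 10/14]
  4 → side 1  [load 14/14]
  2 → side 2 (new)  [load 2/14]
  4 → side 2  [load 6/14]
  4 → side 2  [load 10/14]
  1 → side 2  [load 11/14]
  11 → side 3 (new)  [load 11/14]
  3 → side 2  [load 14/14]
3 tape sides opened.

3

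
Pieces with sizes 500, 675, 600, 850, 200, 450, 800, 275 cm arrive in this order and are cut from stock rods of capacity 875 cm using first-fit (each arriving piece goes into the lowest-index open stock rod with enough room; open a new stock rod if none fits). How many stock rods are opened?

  500 → stock rod 1 (new)  [load 500/875]
  675 → stock rod 2 (new)  [load 675/875]
  600 → stock rod 3 (new)  [load 600/875]
  850 → stock rod 4 (new)  [load 850/875]
  200 → stock rod 1  [load 700/875]
  450 → stock rod 5 (new)  [load 450/875]
  800 → stock rod 6 (new)  [load 800/875]
  275 → stock rod 3  [load 875/875]
6 stock rods opened.

6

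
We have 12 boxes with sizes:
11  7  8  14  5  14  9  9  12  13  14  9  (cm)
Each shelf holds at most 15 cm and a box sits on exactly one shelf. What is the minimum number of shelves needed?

10

Total = 14 + 14 + 14 + 13 + 12 + 11 + 9 + 9 + 9 + 8 + 7 + 5 = 125 cm.
Lower bound: ⌈125/15⌉ = 9 shelves.
Also, 10 boxes each exceed 15/2 cm, and no two of those can share a shelf, so at least 10 shelves are needed.
A packing using 10 shelves:
  shelf 1: 14 = 14
  shelf 2: 14 = 14
  shelf 3: 14 = 14
  shelf 4: 13 = 13
  shelf 5: 12 = 12
  shelf 6: 11 = 11
  shelf 7: 9 + 5 = 14
  shelf 8: 9 = 9
  shelf 9: 9 = 9
  shelf 10: 8 + 7 = 15
This matches the lower bound, so 10 is optimal.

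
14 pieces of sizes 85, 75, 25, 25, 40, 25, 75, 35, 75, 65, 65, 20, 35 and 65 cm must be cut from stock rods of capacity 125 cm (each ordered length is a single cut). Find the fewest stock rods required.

Total = 85 + 75 + 75 + 75 + 65 + 65 + 65 + 40 + 35 + 35 + 25 + 25 + 25 + 20 = 710 cm.
Lower bound: ⌈710/125⌉ = 6 stock rods.
Also, 7 pieces each exceed 125/2 cm, and no two of those can share a stock rod, so at least 7 stock rods are needed.
A packing using 7 stock rods:
  stock rod 1: 85 + 40 = 125
  stock rod 2: 75 + 35 = 110
  stock rod 3: 75 + 35 = 110
  stock rod 4: 75 + 25 + 25 = 125
  stock rod 5: 65 + 25 + 20 = 110
  stock rod 6: 65 = 65
  stock rod 7: 65 = 65
This matches the lower bound, so 7 is optimal.

7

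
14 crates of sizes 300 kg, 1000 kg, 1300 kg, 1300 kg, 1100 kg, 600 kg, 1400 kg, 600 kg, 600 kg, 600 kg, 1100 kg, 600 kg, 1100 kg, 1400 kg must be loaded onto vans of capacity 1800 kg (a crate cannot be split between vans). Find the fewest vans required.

Total = 1400 + 1400 + 1300 + 1300 + 1100 + 1100 + 1100 + 1000 + 600 + 600 + 600 + 600 + 600 + 300 = 13000 kg.
Lower bound: ⌈13000/1800⌉ = 8 vans.
A packing using 9 vans:
  van 1: 1400 + 300 = 1700
  van 2: 1400 = 1400
  van 3: 1300 = 1300
  van 4: 1300 = 1300
  van 5: 1100 + 600 = 1700
  van 6: 1100 + 600 = 1700
  van 7: 1100 + 600 = 1700
  van 8: 1000 + 600 = 1600
  van 9: 600 = 600
No arrangement into 8 vans stays within capacity, so 9 is optimal.

9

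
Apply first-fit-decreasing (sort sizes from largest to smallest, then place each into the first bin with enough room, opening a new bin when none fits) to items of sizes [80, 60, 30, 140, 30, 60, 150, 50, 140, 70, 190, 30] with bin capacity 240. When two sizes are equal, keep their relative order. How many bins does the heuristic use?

5

Sorted descending: 190, 150, 140, 140, 80, 70, 60, 60, 50, 30, 30, 30.
  190 → bin 1 (new)  [load 190/240]
  150 → bin 2 (new)  [load 150/240]
  140 → bin 3 (new)  [load 140/240]
  140 → bin 4 (new)  [load 140/240]
  80 → bin 2  [load 230/240]
  70 → bin 3  [load 210/240]
  60 → bin 4  [load 200/240]
  60 → bin 5 (new)  [load 60/240]
  50 → bin 1  [load 240/240]
  30 → bin 3  [load 240/240]
  30 → bin 4  [load 230/240]
  30 → bin 5  [load 90/240]
5 bins opened.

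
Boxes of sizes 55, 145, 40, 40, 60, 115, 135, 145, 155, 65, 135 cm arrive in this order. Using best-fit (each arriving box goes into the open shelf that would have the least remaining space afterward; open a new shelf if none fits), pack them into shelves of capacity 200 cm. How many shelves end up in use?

7

  55 → shelf 1 (new)  [load 55/200]
  145 → shelf 1  [load 200/200]
  40 → shelf 2 (new)  [load 40/200]
  40 → shelf 2  [load 80/200]
  60 → shelf 2  [load 140/200]
  115 → shelf 3 (new)  [load 115/200]
  135 → shelf 4 (new)  [load 135/200]
  145 → shelf 5 (new)  [load 145/200]
  155 → shelf 6 (new)  [load 155/200]
  65 → shelf 4  [load 200/200]
  135 → shelf 7 (new)  [load 135/200]
7 shelves opened.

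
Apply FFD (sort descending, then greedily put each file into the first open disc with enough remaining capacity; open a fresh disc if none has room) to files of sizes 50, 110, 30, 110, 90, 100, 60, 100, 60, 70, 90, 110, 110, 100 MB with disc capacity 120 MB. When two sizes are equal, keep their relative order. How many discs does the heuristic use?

Sorted descending: 110, 110, 110, 110, 100, 100, 100, 90, 90, 70, 60, 60, 50, 30.
  110 → disc 1 (new)  [load 110/120]
  110 → disc 2 (new)  [load 110/120]
  110 → disc 3 (new)  [load 110/120]
  110 → disc 4 (new)  [load 110/120]
  100 → disc 5 (new)  [load 100/120]
  100 → disc 6 (new)  [load 100/120]
  100 → disc 7 (new)  [load 100/120]
  90 → disc 8 (new)  [load 90/120]
  90 → disc 9 (new)  [load 90/120]
  70 → disc 10 (new)  [load 70/120]
  60 → disc 11 (new)  [load 60/120]
  60 → disc 11  [load 120/120]
  50 → disc 10  [load 120/120]
  30 → disc 8  [load 120/120]
11 discs opened.

11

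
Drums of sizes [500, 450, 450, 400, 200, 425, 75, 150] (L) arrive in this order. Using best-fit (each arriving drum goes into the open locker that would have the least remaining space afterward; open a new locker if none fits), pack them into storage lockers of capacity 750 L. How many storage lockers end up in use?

5

  500 → locker 1 (new)  [load 500/750]
  450 → locker 2 (new)  [load 450/750]
  450 → locker 3 (new)  [load 450/750]
  400 → locker 4 (new)  [load 400/750]
  200 → locker 1  [load 700/750]
  425 → locker 5 (new)  [load 425/750]
  75 → locker 2  [load 525/750]
  150 → locker 2  [load 675/750]
5 storage lockers opened.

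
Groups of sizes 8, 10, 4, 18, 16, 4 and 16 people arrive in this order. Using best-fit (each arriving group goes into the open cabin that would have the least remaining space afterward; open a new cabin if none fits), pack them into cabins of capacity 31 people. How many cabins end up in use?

  8 → cabin 1 (new)  [load 8/31]
  10 → cabin 1  [load 18/31]
  4 → cabin 1  [load 22/31]
  18 → cabin 2 (new)  [load 18/31]
  16 → cabin 3 (new)  [load 16/31]
  4 → cabin 1  [load 26/31]
  16 → cabin 4 (new)  [load 16/31]
4 cabins opened.

4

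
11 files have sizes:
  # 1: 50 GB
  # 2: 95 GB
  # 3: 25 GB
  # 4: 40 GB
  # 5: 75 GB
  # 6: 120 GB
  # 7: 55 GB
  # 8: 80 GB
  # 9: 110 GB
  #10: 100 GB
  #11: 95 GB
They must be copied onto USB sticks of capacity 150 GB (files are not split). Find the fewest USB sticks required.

7

Total = 120 + 110 + 100 + 95 + 95 + 80 + 75 + 55 + 50 + 40 + 25 = 845 GB.
Lower bound: ⌈845/150⌉ = 6 USB sticks.
A packing using 7 USB sticks:
  USB stick 1: 120 + 25 = 145
  USB stick 2: 110 + 40 = 150
  USB stick 3: 100 + 50 = 150
  USB stick 4: 95 + 55 = 150
  USB stick 5: 95 = 95
  USB stick 6: 80 = 80
  USB stick 7: 75 = 75
No arrangement into 6 USB sticks stays within capacity, so 7 is optimal.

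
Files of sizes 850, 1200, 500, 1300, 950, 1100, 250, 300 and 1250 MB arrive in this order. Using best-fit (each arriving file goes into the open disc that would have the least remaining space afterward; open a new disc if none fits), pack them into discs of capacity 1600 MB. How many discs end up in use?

  850 → disc 1 (new)  [load 850/1600]
  1200 → disc 2 (new)  [load 1200/1600]
  500 → disc 1  [load 1350/1600]
  1300 → disc 3 (new)  [load 1300/1600]
  950 → disc 4 (new)  [load 950/1600]
  1100 → disc 5 (new)  [load 1100/1600]
  250 → disc 1  [load 1600/1600]
  300 → disc 3  [load 1600/1600]
  1250 → disc 6 (new)  [load 1250/1600]
6 discs opened.

6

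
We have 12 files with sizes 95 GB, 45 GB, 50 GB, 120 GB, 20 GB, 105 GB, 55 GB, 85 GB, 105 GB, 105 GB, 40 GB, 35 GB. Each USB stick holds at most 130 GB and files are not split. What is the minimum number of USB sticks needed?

Total = 120 + 105 + 105 + 105 + 95 + 85 + 55 + 50 + 45 + 40 + 35 + 20 = 860 GB.
Lower bound: ⌈860/130⌉ = 7 USB sticks.
A packing using 8 USB sticks:
  USB stick 1: 120 = 120
  USB stick 2: 105 + 20 = 125
  USB stick 3: 105 = 105
  USB stick 4: 105 = 105
  USB stick 5: 95 + 35 = 130
  USB stick 6: 85 + 45 = 130
  USB stick 7: 55 + 50 = 105
  USB stick 8: 40 = 40
No arrangement into 7 USB sticks stays within capacity, so 8 is optimal.

8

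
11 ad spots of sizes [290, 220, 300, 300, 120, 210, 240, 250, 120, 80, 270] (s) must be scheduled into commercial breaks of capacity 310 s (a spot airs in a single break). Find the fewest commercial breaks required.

9

Total = 300 + 300 + 290 + 270 + 250 + 240 + 220 + 210 + 120 + 120 + 80 = 2400 s.
Lower bound: ⌈2400/310⌉ = 8 commercial breaks.
A packing using 9 commercial breaks:
  break 1: 300 = 300
  break 2: 300 = 300
  break 3: 290 = 290
  break 4: 270 = 270
  break 5: 250 = 250
  break 6: 240 = 240
  break 7: 220 + 80 = 300
  break 8: 210 = 210
  break 9: 120 + 120 = 240
No arrangement into 8 commercial breaks stays within capacity, so 9 is optimal.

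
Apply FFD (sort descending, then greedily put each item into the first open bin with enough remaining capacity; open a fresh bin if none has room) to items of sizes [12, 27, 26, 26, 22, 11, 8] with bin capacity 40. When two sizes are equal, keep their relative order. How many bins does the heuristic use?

Sorted descending: 27, 26, 26, 22, 12, 11, 8.
  27 → bin 1 (new)  [load 27/40]
  26 → bin 2 (new)  [load 26/40]
  26 → bin 3 (new)  [load 26/40]
  22 → bin 4 (new)  [load 22/40]
  12 → bin 1  [load 39/40]
  11 → bin 2  [load 37/40]
  8 → bin 3  [load 34/40]
4 bins opened.

4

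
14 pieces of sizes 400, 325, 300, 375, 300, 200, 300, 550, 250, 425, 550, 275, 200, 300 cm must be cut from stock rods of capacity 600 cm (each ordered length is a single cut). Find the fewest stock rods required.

9

Total = 550 + 550 + 425 + 400 + 375 + 325 + 300 + 300 + 300 + 300 + 275 + 250 + 200 + 200 = 4750 cm.
Lower bound: ⌈4750/600⌉ = 8 stock rods.
A packing using 9 stock rods:
  stock rod 1: 550 = 550
  stock rod 2: 550 = 550
  stock rod 3: 425 = 425
  stock rod 4: 400 + 200 = 600
  stock rod 5: 375 + 200 = 575
  stock rod 6: 325 + 275 = 600
  stock rod 7: 300 + 300 = 600
  stock rod 8: 300 + 300 = 600
  stock rod 9: 250 = 250
No arrangement into 8 stock rods stays within capacity, so 9 is optimal.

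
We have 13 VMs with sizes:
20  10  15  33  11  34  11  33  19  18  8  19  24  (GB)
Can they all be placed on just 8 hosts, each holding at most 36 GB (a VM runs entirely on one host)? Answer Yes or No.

Yes

A valid assignment using 8 hosts:
  host 1: 34 = 34
  host 2: 33 = 33
  host 3: 33 = 33
  host 4: 24 + 11 = 35
  host 5: 20 + 15 = 35
  host 6: 19 + 11 = 30
  host 7: 19 + 10 = 29
  host 8: 18 + 8 = 26
Every load is within 36 GB, so 8 hosts suffice.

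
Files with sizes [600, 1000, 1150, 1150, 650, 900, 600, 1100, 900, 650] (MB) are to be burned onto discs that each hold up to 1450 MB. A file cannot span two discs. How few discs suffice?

8

Total = 1150 + 1150 + 1100 + 1000 + 900 + 900 + 650 + 650 + 600 + 600 = 8700 MB.
Lower bound: ⌈8700/1450⌉ = 6 discs.
A packing using 8 discs:
  disc 1: 1150 = 1150
  disc 2: 1150 = 1150
  disc 3: 1100 = 1100
  disc 4: 1000 = 1000
  disc 5: 900 = 900
  disc 6: 900 = 900
  disc 7: 650 + 650 = 1300
  disc 8: 600 + 600 = 1200
No arrangement into 7 discs stays within capacity, so 8 is optimal.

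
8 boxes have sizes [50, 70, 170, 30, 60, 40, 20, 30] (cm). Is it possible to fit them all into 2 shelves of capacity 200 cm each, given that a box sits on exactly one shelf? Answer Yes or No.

No

Total = 470 cm; ⌈470/200⌉ = 3.
At least 3 shelves are required, but only 2 are allowed.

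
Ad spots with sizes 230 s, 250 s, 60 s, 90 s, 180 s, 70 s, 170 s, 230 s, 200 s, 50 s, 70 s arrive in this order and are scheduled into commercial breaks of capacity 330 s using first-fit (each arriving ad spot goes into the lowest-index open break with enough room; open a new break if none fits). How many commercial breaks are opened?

  230 → break 1 (new)  [load 230/330]
  250 → break 2 (new)  [load 250/330]
  60 → break 1  [load 290/330]
  90 → break 3 (new)  [load 90/330]
  180 → break 3  [load 270/330]
  70 → break 2  [load 320/330]
  170 → break 4 (new)  [load 170/330]
  230 → break 5 (new)  [load 230/330]
  200 → break 6 (new)  [load 200/330]
  50 → break 3  [load 320/330]
  70 → break 4  [load 240/330]
6 commercial breaks opened.

6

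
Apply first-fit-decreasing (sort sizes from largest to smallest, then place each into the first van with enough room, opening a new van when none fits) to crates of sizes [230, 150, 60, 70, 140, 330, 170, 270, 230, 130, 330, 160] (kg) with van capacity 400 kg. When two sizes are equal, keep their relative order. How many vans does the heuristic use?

6

Sorted descending: 330, 330, 270, 230, 230, 170, 160, 150, 140, 130, 70, 60.
  330 → van 1 (new)  [load 330/400]
  330 → van 2 (new)  [load 330/400]
  270 → van 3 (new)  [load 270/400]
  230 → van 4 (new)  [load 230/400]
  230 → van 5 (new)  [load 230/400]
  170 → van 4  [load 400/400]
  160 → van 5  [load 390/400]
  150 → van 6 (new)  [load 150/400]
  140 → van 6  [load 290/400]
  130 → van 3  [load 400/400]
  70 → van 1  [load 400/400]
  60 → van 2  [load 390/400]
6 vans opened.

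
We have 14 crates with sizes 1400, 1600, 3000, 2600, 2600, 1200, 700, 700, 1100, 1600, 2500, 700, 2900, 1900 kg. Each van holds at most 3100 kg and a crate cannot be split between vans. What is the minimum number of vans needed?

Total = 3000 + 2900 + 2600 + 2600 + 2500 + 1900 + 1600 + 1600 + 1400 + 1200 + 1100 + 700 + 700 + 700 = 24500 kg.
Lower bound: ⌈24500/3100⌉ = 8 vans.
A packing using 9 vans:
  van 1: 3000 = 3000
  van 2: 2900 = 2900
  van 3: 2600 = 2600
  van 4: 2600 = 2600
  van 5: 2500 = 2500
  van 6: 1900 + 1200 = 3100
  van 7: 1600 + 1400 = 3000
  van 8: 1600 + 1100 = 2700
  van 9: 700 + 700 + 700 = 2100
No arrangement into 8 vans stays within capacity, so 9 is optimal.

9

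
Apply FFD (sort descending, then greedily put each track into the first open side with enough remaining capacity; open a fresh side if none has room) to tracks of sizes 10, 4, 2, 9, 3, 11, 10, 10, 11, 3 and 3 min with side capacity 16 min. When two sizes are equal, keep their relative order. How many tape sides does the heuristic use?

Sorted descending: 11, 11, 10, 10, 10, 9, 4, 3, 3, 3, 2.
  11 → side 1 (new)  [load 11/16]
  11 → side 2 (new)  [load 11/16]
  10 → side 3 (new)  [load 10/16]
  10 → side 4 (new)  [load 10/16]
  10 → side 5 (new)  [load 10/16]
  9 → side 6 (new)  [load 9/16]
  4 → side 1  [load 15/16]
  3 → side 2  [load 14/16]
  3 → side 3  [load 13/16]
  3 → side 3  [load 16/16]
  2 → side 2  [load 16/16]
6 tape sides opened.

6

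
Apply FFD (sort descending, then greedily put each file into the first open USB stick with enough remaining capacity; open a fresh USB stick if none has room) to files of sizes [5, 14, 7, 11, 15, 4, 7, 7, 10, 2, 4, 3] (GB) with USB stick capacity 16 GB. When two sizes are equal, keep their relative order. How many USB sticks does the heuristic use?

6

Sorted descending: 15, 14, 11, 10, 7, 7, 7, 5, 4, 4, 3, 2.
  15 → USB stick 1 (new)  [load 15/16]
  14 → USB stick 2 (new)  [load 14/16]
  11 → USB stick 3 (new)  [load 11/16]
  10 → USB stick 4 (new)  [load 10/16]
  7 → USB stick 5 (new)  [load 7/16]
  7 → USB stick 5  [load 14/16]
  7 → USB stick 6 (new)  [load 7/16]
  5 → USB stick 3  [load 16/16]
  4 → USB stick 4  [load 14/16]
  4 → USB stick 6  [load 11/16]
  3 → USB stick 6  [load 14/16]
  2 → USB stick 2  [load 16/16]
6 USB sticks opened.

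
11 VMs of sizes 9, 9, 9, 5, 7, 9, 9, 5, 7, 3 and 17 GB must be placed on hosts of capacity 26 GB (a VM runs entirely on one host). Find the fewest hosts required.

4

Total = 17 + 9 + 9 + 9 + 9 + 9 + 7 + 7 + 5 + 5 + 3 = 89 GB.
Lower bound: ⌈89/26⌉ = 4 hosts.
A packing using 4 hosts:
  host 1: 17 + 9 = 26
  host 2: 9 + 9 + 7 = 25
  host 3: 9 + 9 + 7 = 25
  host 4: 5 + 5 + 3 = 13
This matches the lower bound, so 4 is optimal.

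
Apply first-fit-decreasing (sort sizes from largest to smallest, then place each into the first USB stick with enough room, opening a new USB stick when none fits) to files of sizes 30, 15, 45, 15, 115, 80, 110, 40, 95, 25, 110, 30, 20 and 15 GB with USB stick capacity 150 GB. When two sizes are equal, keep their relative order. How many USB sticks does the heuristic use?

Sorted descending: 115, 110, 110, 95, 80, 45, 40, 30, 30, 25, 20, 15, 15, 15.
  115 → USB stick 1 (new)  [load 115/150]
  110 → USB stick 2 (new)  [load 110/150]
  110 → USB stick 3 (new)  [load 110/150]
  95 → USB stick 4 (new)  [load 95/150]
  80 → USB stick 5 (new)  [load 80/150]
  45 → USB stick 4  [load 140/150]
  40 → USB stick 2  [load 150/150]
  30 → USB stick 1  [load 145/150]
  30 → USB stick 3  [load 140/150]
  25 → USB stick 5  [load 105/150]
  20 → USB stick 5  [load 125/150]
  15 → USB stick 5  [load 140/150]
  15 → USB stick 6 (new)  [load 15/150]
  15 → USB stick 6  [load 30/150]
6 USB sticks opened.

6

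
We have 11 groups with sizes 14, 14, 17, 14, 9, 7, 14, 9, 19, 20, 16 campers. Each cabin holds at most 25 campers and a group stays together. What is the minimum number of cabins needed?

Total = 20 + 19 + 17 + 16 + 14 + 14 + 14 + 14 + 9 + 9 + 7 = 153 campers.
Lower bound: ⌈153/25⌉ = 7 cabins.
Also, 8 groups each exceed 25/2 campers, and no two of those can share a cabin, so at least 8 cabins are needed.
A packing using 8 cabins:
  cabin 1: 20 = 20
  cabin 2: 19 = 19
  cabin 3: 17 + 7 = 24
  cabin 4: 16 + 9 = 25
  cabin 5: 14 + 9 = 23
  cabin 6: 14 = 14
  cabin 7: 14 = 14
  cabin 8: 14 = 14
This matches the lower bound, so 8 is optimal.

8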